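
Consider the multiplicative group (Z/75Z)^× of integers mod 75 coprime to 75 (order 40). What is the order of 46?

5

Compute successive powers of 46 mod 75: 46, 16, 61, 31, 1; 46^5 ≡ 1 (mod 75).
So |⟨46⟩| = 5.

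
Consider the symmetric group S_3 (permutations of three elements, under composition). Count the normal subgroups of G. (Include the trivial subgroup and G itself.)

G has 6 subgroups. Checking conjugation-invariance by order — order 1: 1/1 normal; order 2: 0/3 normal; order 3: 1/1 normal; order 6: 1/1 normal.
Total normal subgroups: 3.

3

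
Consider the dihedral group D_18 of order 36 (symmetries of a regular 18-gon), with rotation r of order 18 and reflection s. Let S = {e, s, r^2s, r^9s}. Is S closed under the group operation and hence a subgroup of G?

No

Closure fails: s · r^2s = r^16 ∉ S. So S is not a subgroup.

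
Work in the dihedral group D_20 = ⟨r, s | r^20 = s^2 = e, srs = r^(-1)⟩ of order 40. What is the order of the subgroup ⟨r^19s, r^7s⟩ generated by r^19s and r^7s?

10

|⟨r^19s⟩| = 2 and |⟨r^7s⟩| = 2, so |H| is a multiple of lcm(2, 2) = 2 and divides |G| = 40.
Closing under the operation: H = {e, r^4, r^8, r^12, r^16, r^3s, r^7s, r^11s, r^15s, r^19s}, so |H| = 10.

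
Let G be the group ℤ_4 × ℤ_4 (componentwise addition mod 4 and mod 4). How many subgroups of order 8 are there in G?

3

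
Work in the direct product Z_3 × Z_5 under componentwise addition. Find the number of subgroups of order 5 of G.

1

|G| = 15 and 5 | 15, so subgroups of order 5 are possible by Lagrange.
The subgroups of order 5 are: {(0,0), (0,1), (0,2), (0,3), (0,4)}.
So G has 1 subgroup of order 5.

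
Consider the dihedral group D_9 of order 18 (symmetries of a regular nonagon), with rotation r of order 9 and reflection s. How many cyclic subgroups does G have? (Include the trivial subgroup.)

12

Group the elements of G by the cyclic subgroup they generate; each cyclic subgroup of order d accounts for φ(d) elements.
Cyclic subgroups by order — order 1: 1; order 2: 9; order 3: 1; order 9: 1.
Total: 12.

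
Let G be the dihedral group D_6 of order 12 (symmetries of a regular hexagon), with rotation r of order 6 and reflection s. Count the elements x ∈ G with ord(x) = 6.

The elements of order 6 are: r, r^5.
That's 2.

2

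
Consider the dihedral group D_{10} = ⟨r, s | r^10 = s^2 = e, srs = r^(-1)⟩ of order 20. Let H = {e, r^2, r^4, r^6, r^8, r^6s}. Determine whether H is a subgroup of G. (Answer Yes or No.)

No

|H| = 6 does not divide |G| = 20, so by Lagrange H is not a subgroup.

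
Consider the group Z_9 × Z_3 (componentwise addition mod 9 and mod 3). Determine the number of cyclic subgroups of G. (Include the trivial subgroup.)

8

A cyclic subgroup of order d is generated by each of its φ(d) elements of order d, so the cyclic subgroups of order d number (#elements of order d)/φ(d).
Cyclic subgroups by order — order 1: 1; order 3: 4; order 9: 3.
Total: 8.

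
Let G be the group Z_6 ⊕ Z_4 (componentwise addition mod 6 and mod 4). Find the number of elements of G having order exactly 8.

An element (a,b) has order lcm(ord(a), ord(b)); count pairs with lcm equal to 8.
Enumerating gives 0 such elements.

0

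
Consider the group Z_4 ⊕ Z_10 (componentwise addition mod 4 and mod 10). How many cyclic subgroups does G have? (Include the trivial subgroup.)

A cyclic subgroup of order d is generated by each of its φ(d) elements of order d, so the cyclic subgroups of order d number (#elements of order d)/φ(d).
Cyclic subgroups by order — order 1: 1; order 2: 3; order 4: 2; order 5: 1; order 10: 3; order 20: 2.
Total: 12.

12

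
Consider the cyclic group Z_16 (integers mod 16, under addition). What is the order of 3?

In Z_16, the order of an element a is n/gcd(a, n).
gcd(3, 16) = 1, so |⟨3⟩| = 16/1 = 16.

16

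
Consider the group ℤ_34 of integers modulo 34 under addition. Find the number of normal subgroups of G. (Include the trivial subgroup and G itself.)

G is abelian, so every subgroup is normal.
G has 4 subgroups in total, hence 4 normal subgroups.

4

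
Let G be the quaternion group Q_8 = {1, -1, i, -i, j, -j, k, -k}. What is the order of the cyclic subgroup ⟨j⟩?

4

Computing powers of j: the smallest k with (j)^k = e is k = 4.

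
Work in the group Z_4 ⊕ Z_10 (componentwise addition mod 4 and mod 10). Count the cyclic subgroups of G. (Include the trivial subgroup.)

12

Each element a generates a cyclic subgroup ⟨a⟩; distinct elements may generate the same one (a cyclic group of order d has φ(d) generators).
Cyclic subgroups by order — order 1: 1; order 2: 3; order 4: 2; order 5: 1; order 10: 3; order 20: 2.
Total: 12.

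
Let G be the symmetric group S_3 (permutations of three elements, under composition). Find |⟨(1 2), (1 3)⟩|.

6

|⟨(1 2)⟩| = 2 and |⟨(1 3)⟩| = 2, so |H| is a multiple of lcm(2, 2) = 2 and divides |G| = 6.
Closing {(1 2), (1 3)} under the group operation gives all of G, so |H| = 6.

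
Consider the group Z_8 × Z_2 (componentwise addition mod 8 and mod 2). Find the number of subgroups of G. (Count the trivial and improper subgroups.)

11

|G| = 16, so by Lagrange every subgroup order divides 16. Divisors: 1, 2, 4, 8, 16.
Subgroups by order — order 1: 1; order 2: 3; order 4: 3; order 8: 3; order 16: 1.
Total: 1 + 3 + 3 + 3 + 1 = 11.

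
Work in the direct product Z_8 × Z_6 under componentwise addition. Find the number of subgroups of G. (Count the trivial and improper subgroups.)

22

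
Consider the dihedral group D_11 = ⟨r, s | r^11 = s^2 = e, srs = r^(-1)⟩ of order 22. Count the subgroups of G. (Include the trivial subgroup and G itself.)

14

|G| = 22, so by Lagrange every subgroup order divides 22. Divisors: 1, 2, 11, 22.
Subgroups by order — order 1: 1; order 2: 11; order 11: 1; order 22: 1.
Total: 1 + 11 + 1 + 1 = 14.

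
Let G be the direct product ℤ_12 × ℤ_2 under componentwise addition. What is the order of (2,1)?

6

The order of (2,1) in Z_12 × Z_2 is lcm(ord(2) in Z_12, ord(1) in Z_2).
ord(2) = 6 and ord(1) = 2, so |⟨(2,1)⟩| = lcm(6, 2) = 6.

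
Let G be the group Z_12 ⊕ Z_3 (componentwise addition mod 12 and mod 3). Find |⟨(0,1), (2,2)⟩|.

18

|⟨(0,1)⟩| = 3 and |⟨(2,2)⟩| = 6, so |H| is a multiple of lcm(3, 6) = 6 and divides |G| = 36.
Closing under the operation: H = {(0,0), (0,1), (0,2), (2,0), (2,1), (2,2), (4,0), (4,1), (4,2), (6,0), (6,1), (6,2), (8,0), (8,1), (8,2), (10,0), (10,1), (10,2)}, so |H| = 18.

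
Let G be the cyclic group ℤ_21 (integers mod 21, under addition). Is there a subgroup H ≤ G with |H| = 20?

20 does not divide |G| = 21, so by Lagrange no subgroup of order 20 exists.

No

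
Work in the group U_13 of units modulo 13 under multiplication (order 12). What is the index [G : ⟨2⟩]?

1

|⟨2⟩| = 12 and |G| = 12.
By Lagrange, [G : H] = |G|/|H| = 12/12 = 1.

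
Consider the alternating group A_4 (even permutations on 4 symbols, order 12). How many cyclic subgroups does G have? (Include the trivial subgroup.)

8

Group the elements of G by the cyclic subgroup they generate; each cyclic subgroup of order d accounts for φ(d) elements.
Cyclic subgroups by order — order 1: 1; order 2: 3; order 3: 4.
Total: 8.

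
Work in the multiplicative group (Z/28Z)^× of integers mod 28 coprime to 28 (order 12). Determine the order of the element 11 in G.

Compute successive powers of 11 mod 28: 11, 9, 15, 25, 23, 1; 11^6 ≡ 1 (mod 28).
So |⟨11⟩| = 6.

6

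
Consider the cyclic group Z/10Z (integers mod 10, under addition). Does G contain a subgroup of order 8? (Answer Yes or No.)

8 does not divide |G| = 10, so by Lagrange no subgroup of order 8 exists.

No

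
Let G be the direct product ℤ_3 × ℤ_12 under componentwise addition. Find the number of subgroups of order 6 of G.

|G| = 36 and 6 | 36, so subgroups of order 6 are possible by Lagrange.
The subgroups of order 6 are: {(0,0), (0,2), (0,4), (0,6), (0,8), (0,10)}; {(0,0), (0,6), (1,0), (1,6), (2,0), (2,6)}; {(0,0), (0,6), (1,4), (1,10), (2,2), (2,8)}; {(0,0), (0,6), (1,2), (1,8), (2,4), (2,10)}.
So G has 4 subgroups of order 6.

4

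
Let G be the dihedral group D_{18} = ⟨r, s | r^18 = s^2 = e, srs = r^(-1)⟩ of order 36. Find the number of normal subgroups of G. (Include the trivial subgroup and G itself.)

G has 45 subgroups. Checking conjugation-invariance by order — order 1: 1/1 normal; order 2: 1/19 normal; order 3: 1/1 normal; order 4: 0/9 normal; order 6: 1/7 normal; order 9: 1/1 normal; order 12: 0/3 normal; order 18: 3/3 normal; order 36: 1/1 normal.
Total normal subgroups: 9.

9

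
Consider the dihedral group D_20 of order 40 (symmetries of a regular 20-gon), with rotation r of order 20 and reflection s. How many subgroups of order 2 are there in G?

21

|G| = 40 and 2 | 40, so subgroups of order 2 are possible by Lagrange.
The subgroups of order 2 are: {e, r^10}; {e, r^10s}; {e, r^11s}; {e, r^12s}; … (21 in all).
So G has 21 subgroups of order 2.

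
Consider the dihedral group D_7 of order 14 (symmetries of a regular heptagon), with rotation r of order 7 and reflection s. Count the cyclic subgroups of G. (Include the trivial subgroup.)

Group the elements of G by the cyclic subgroup they generate; each cyclic subgroup of order d accounts for φ(d) elements.
Cyclic subgroups by order — order 1: 1; order 2: 7; order 7: 1.
Total: 9.

9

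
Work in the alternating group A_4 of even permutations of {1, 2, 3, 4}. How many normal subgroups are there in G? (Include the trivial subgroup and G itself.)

G has 10 subgroups. Checking conjugation-invariance by order — order 1: 1/1 normal; order 2: 0/3 normal; order 3: 0/4 normal; order 4: 1/1 normal; order 12: 1/1 normal.
Total normal subgroups: 3.

3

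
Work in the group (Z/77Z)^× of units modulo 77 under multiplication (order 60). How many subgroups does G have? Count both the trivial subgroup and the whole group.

|G| = 60, so by Lagrange every subgroup order divides 60. Divisors: 1, 2, 3, 4, 5, 6, 10, 12, 15, 20, 30, 60.
Subgroups by order — order 1: 1; order 2: 3; order 3: 1; order 4: 1; order 5: 1; order 6: 3; order 10: 3; order 12: 1; order 15: 1; order 20: 1; order 30: 3; order 60: 1.
Total: 1 + 3 + 1 + 1 + 1 + 3 + 3 + 1 + 1 + 1 + 3 + 1 = 20.

20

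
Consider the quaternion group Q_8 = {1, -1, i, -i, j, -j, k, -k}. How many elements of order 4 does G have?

6

The elements of order 4 are: i, -i, j, -j, k, -k.
That's 6.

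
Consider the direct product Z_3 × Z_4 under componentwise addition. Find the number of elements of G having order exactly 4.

2

An element (a,b) has order lcm(ord(a), ord(b)); count pairs with lcm equal to 4.
Enumerating gives 2 such elements.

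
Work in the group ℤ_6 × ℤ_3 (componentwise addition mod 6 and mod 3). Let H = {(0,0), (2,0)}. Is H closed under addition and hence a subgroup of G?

No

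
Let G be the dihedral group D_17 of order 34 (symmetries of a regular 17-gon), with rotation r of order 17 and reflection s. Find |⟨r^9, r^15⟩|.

17

|⟨r^9⟩| = 17 and |⟨r^15⟩| = 17, so |H| is a multiple of lcm(17, 17) = 17 and divides |G| = 34.
Closing under the operation: H = {e, r, r^2, r^3, r^4, r^5, r^6, r^7, r^8, r^9, r^10, r^11, r^12, r^13, r^14, r^15, r^16}, so |H| = 17.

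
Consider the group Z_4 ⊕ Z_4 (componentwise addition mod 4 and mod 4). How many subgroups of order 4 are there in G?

7

|G| = 16 and 4 | 16, so subgroups of order 4 are possible by Lagrange.
The subgroups of order 4 are: {(0,0), (0,1), (0,2), (0,3)}; {(0,0), (0,2), (2,0), (2,2)}; {(0,0), (0,2), (2,1), (2,3)}; {(0,0), (1,0), (2,0), (3,0)}; … (7 in all).
So G has 7 subgroups of order 4.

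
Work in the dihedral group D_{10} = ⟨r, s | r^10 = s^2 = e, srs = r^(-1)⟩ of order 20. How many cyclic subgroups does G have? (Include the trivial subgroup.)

A cyclic subgroup of order d is generated by each of its φ(d) elements of order d, so the cyclic subgroups of order d number (#elements of order d)/φ(d).
Cyclic subgroups by order — order 1: 1; order 2: 11; order 5: 1; order 10: 1.
Total: 14.

14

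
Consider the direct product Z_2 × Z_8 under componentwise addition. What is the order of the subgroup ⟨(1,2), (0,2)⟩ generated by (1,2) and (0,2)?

8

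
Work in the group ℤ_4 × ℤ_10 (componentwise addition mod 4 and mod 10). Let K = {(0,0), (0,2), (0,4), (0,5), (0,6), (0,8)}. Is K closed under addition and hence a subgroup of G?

|K| = 6 does not divide |G| = 40, so by Lagrange K is not a subgroup.

No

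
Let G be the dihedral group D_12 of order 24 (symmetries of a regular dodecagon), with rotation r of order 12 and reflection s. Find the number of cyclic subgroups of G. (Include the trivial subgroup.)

A cyclic subgroup of order d is generated by each of its φ(d) elements of order d, so the cyclic subgroups of order d number (#elements of order d)/φ(d).
Cyclic subgroups by order — order 1: 1; order 2: 13; order 3: 1; order 4: 1; order 6: 1; order 12: 1.
Total: 18.

18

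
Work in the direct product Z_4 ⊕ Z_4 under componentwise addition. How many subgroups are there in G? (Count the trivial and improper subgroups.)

|G| = 16, so by Lagrange every subgroup order divides 16. Divisors: 1, 2, 4, 8, 16.
Subgroups by order — order 1: 1; order 2: 3; order 4: 7; order 8: 3; order 16: 1.
Total: 1 + 3 + 7 + 3 + 1 = 15.

15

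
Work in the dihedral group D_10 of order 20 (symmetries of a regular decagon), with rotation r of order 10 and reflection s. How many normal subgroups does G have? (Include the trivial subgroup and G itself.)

7

G has 22 subgroups. Checking conjugation-invariance by order — order 1: 1/1 normal; order 2: 1/11 normal; order 4: 0/5 normal; order 5: 1/1 normal; order 10: 3/3 normal; order 20: 1/1 normal.
Total normal subgroups: 7.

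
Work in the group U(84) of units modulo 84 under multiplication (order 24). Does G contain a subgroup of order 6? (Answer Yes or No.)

Yes

6 | 24. A subgroup of order 6 is {1, 11, 23, 25, 37, 71}.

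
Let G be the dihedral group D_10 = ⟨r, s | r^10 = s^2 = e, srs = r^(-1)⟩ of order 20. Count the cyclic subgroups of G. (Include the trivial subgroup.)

14

Each element a generates a cyclic subgroup ⟨a⟩; distinct elements may generate the same one (a cyclic group of order d has φ(d) generators).
Cyclic subgroups by order — order 1: 1; order 2: 11; order 5: 1; order 10: 1.
Total: 14.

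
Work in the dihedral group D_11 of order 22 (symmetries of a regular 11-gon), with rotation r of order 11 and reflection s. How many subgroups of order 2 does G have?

|G| = 22 and 2 | 22, so subgroups of order 2 are possible by Lagrange.
The subgroups of order 2 are: {e, r^10s}; {e, r^2s}; {e, r^3s}; {e, r^4s}; … (11 in all).
So G has 11 subgroups of order 2.

11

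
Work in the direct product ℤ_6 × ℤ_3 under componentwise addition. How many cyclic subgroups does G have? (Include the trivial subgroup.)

10

Group the elements of G by the cyclic subgroup they generate; each cyclic subgroup of order d accounts for φ(d) elements.
Cyclic subgroups by order — order 1: 1; order 2: 1; order 3: 4; order 6: 4.
Total: 10.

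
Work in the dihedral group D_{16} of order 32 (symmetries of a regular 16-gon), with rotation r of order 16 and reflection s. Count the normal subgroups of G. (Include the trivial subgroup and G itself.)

G has 36 subgroups. Checking conjugation-invariance by order — order 1: 1/1 normal; order 2: 1/17 normal; order 4: 1/9 normal; order 8: 1/5 normal; order 16: 3/3 normal; order 32: 1/1 normal.
Total normal subgroups: 8.

8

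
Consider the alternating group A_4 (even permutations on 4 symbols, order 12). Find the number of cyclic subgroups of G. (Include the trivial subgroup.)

Each element a generates a cyclic subgroup ⟨a⟩; distinct elements may generate the same one (a cyclic group of order d has φ(d) generators).
Cyclic subgroups by order — order 1: 1; order 2: 3; order 3: 4.
Total: 8.

8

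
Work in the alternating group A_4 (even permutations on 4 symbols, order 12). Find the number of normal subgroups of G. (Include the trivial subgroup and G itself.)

3

G has 10 subgroups. Checking conjugation-invariance by order — order 1: 1/1 normal; order 2: 0/3 normal; order 3: 0/4 normal; order 4: 1/1 normal; order 12: 1/1 normal.
Total normal subgroups: 3.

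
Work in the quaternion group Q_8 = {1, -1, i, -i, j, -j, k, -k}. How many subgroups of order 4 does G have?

|G| = 8 and 4 | 8, so subgroups of order 4 are possible by Lagrange.
The subgroups of order 4 are: {1, -1, i, -i}; {1, -1, j, -j}; {1, -1, k, -k}.
So G has 3 subgroups of order 4.

3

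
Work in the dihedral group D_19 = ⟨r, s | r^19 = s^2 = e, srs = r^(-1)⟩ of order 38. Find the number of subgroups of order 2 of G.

19

|G| = 38 and 2 | 38, so subgroups of order 2 are possible by Lagrange.
The subgroups of order 2 are: {e, r^10s}; {e, r^11s}; {e, r^12s}; {e, r^13s}; … (19 in all).
So G has 19 subgroups of order 2.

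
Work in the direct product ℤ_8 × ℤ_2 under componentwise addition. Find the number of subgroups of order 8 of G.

3

|G| = 16 and 8 | 16, so subgroups of order 8 are possible by Lagrange.
The subgroups of order 8 are: {(0,0), (0,1), (2,0), (2,1), (4,0), (4,1), (6,0), (6,1)}; {(0,0), (1,0), (2,0), (3,0), (4,0), (5,0), (6,0), (7,0)}; {(0,0), (1,1), (2,0), (3,1), (4,0), (5,1), (6,0), (7,1)}.
So G has 3 subgroups of order 8.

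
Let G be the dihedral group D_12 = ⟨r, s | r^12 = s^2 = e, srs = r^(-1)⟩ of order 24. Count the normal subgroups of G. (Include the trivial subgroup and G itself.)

9

G has 34 subgroups. Checking conjugation-invariance by order — order 1: 1/1 normal; order 2: 1/13 normal; order 3: 1/1 normal; order 4: 1/7 normal; order 6: 1/5 normal; order 8: 0/3 normal; order 12: 3/3 normal; order 24: 1/1 normal.
Total normal subgroups: 9.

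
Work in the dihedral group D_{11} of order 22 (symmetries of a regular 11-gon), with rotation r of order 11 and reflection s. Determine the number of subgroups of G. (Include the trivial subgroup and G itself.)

14

|G| = 22, so by Lagrange every subgroup order divides 22. Divisors: 1, 2, 11, 22.
Subgroups by order — order 1: 1; order 2: 11; order 11: 1; order 22: 1.
Total: 1 + 11 + 1 + 1 = 14.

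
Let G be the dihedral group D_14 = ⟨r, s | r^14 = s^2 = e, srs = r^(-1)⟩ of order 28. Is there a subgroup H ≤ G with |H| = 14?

Yes

14 | 28. A subgroup of order 14 is {e, r, r^2, r^3, r^4, r^5, r^6, r^7, r^8, r^9, r^10, r^11, r^12, r^13}.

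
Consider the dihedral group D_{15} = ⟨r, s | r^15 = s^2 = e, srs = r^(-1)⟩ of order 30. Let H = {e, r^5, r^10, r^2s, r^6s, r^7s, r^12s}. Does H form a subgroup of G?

|H| = 7 does not divide |G| = 30, so by Lagrange H is not a subgroup.

No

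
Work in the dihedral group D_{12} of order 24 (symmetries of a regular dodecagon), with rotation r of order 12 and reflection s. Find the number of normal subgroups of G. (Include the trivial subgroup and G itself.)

9

G has 34 subgroups. Checking conjugation-invariance by order — order 1: 1/1 normal; order 2: 1/13 normal; order 3: 1/1 normal; order 4: 1/7 normal; order 6: 1/5 normal; order 8: 0/3 normal; order 12: 3/3 normal; order 24: 1/1 normal.
Total normal subgroups: 9.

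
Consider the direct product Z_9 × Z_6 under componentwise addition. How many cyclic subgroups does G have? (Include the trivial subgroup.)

Group the elements of G by the cyclic subgroup they generate; each cyclic subgroup of order d accounts for φ(d) elements.
Cyclic subgroups by order — order 1: 1; order 2: 1; order 3: 4; order 6: 4; order 9: 3; order 18: 3.
Total: 16.

16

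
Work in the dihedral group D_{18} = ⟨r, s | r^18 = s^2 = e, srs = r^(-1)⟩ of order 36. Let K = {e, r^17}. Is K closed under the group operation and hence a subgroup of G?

r^17 ∈ K but its inverse r ∉ K, so K is not a subgroup.

No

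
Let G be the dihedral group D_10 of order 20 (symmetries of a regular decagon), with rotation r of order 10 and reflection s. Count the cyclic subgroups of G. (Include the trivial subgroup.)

Each element a generates a cyclic subgroup ⟨a⟩; distinct elements may generate the same one (a cyclic group of order d has φ(d) generators).
Cyclic subgroups by order — order 1: 1; order 2: 11; order 5: 1; order 10: 1.
Total: 14.

14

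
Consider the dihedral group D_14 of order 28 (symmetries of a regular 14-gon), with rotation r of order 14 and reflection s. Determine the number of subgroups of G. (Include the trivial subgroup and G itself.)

|G| = 28, so by Lagrange every subgroup order divides 28. Divisors: 1, 2, 4, 7, 14, 28.
Subgroups by order — order 1: 1; order 2: 15; order 4: 7; order 7: 1; order 14: 3; order 28: 1.
Total: 1 + 15 + 7 + 1 + 3 + 1 = 28.

28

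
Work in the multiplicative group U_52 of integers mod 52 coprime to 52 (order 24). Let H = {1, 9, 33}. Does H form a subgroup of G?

No

9 ∈ H but its inverse 29 ∉ H, so H is not a subgroup.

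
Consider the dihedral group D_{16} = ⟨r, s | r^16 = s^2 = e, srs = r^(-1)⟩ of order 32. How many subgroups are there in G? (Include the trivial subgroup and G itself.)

36

|G| = 32, so by Lagrange every subgroup order divides 32. Divisors: 1, 2, 4, 8, 16, 32.
Subgroups by order — order 1: 1; order 2: 17; order 4: 9; order 8: 5; order 16: 3; order 32: 1.
Total: 1 + 17 + 9 + 5 + 3 + 1 = 36.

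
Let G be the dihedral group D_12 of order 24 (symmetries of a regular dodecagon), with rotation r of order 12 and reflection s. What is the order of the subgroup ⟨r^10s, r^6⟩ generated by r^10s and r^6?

|⟨r^10s⟩| = 2 and |⟨r^6⟩| = 2, so |H| is a multiple of lcm(2, 2) = 2 and divides |G| = 24.
Closing under the operation: H = {e, r^6, r^4s, r^10s}, so |H| = 4.

4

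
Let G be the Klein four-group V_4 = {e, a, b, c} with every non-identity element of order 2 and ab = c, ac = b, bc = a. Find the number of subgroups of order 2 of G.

3

|G| = 4 and 2 | 4, so subgroups of order 2 are possible by Lagrange.
The subgroups of order 2 are: {e, a}; {e, b}; {e, c}.
So G has 3 subgroups of order 2.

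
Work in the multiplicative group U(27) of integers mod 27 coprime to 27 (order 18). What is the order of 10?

3

Compute successive powers of 10 mod 27: 10, 19, 1; 10^3 ≡ 1 (mod 27).
So |⟨10⟩| = 3.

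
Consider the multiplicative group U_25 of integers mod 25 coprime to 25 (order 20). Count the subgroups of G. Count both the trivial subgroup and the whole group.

|G| = 20, so by Lagrange every subgroup order divides 20. Divisors: 1, 2, 4, 5, 10, 20.
Subgroups by order — order 1: 1; order 2: 1; order 4: 1; order 5: 1; order 10: 1; order 20: 1.
Total: 1 + 1 + 1 + 1 + 1 + 1 = 6.

6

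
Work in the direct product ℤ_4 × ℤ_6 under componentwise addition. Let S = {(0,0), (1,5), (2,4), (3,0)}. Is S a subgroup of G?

(2,4) ∈ S but its inverse (2,2) ∉ S, so S is not a subgroup.

No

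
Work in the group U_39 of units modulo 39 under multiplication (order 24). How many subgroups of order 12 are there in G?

|G| = 24 and 12 | 24, so subgroups of order 12 are possible by Lagrange.
The subgroups of order 12 are: {1, 2, 4, 5, 8, 10, 11, 16, 20, 22, 25, 32}; {1, 4, 10, 14, 16, 17, 22, 23, 25, 29, 35, 38}; {1, 4, 7, 10, 16, 19, 22, 25, 28, 31, 34, 37}.
So G has 3 subgroups of order 12.

3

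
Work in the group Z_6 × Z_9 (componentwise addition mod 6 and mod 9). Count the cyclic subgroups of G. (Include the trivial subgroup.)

Group the elements of G by the cyclic subgroup they generate; each cyclic subgroup of order d accounts for φ(d) elements.
Cyclic subgroups by order — order 1: 1; order 2: 1; order 3: 4; order 6: 4; order 9: 3; order 18: 3.
Total: 16.

16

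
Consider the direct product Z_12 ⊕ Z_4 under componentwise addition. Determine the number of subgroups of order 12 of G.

|G| = 48 and 12 | 48, so subgroups of order 12 are possible by Lagrange.
The subgroups of order 12 are: {(0,0), (0,1), (0,2), (0,3), (4,0), (4,1), (4,2), (4,3), (8,0), (8,1), (8,2), (8,3)}; {(0,0), (0,2), (2,0), (2,2), (4,0), (4,2), (6,0), (6,2), (8,0), (8,2), (10,0), (10,2)}; {(0,0), (0,2), (2,1), (2,3), (4,0), (4,2), (6,1), (6,3), (8,0), (8,2), (10,1), (10,3)}; {(0,0), (1,0), (2,0), (3,0), (4,0), (5,0), (6,0), (7,0), (8,0), (9,0), (10,0), (11,0)}; … (7 in all).
So G has 7 subgroups of order 12.

7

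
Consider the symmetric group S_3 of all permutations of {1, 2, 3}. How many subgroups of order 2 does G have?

|G| = 6 and 2 | 6, so subgroups of order 2 are possible by Lagrange.
The subgroups of order 2 are: {e, (1 2)}; {e, (1 3)}; {e, (2 3)}.
So G has 3 subgroups of order 2.

3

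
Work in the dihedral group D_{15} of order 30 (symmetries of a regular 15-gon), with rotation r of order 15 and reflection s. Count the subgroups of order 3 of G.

1

|G| = 30 and 3 | 30, so subgroups of order 3 are possible by Lagrange.
The subgroups of order 3 are: {e, r^5, r^10}.
So G has 1 subgroup of order 3.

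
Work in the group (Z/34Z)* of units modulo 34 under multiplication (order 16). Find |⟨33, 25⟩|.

8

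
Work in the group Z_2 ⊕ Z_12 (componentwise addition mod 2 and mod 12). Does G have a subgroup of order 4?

Yes

4 | 24. A subgroup of order 4 is {(0,0), (0,3), (0,6), (0,9)}.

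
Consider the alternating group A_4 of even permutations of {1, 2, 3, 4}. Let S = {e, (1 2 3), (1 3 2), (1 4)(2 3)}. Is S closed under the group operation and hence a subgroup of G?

No

Closure fails: (1 3 2) ∘ (1 4)(2 3) = (1 4 3) ∉ S. So S is not a subgroup.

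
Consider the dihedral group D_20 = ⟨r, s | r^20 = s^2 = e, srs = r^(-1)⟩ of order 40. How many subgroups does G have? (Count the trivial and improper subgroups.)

48

|G| = 40, so by Lagrange every subgroup order divides 40. Divisors: 1, 2, 4, 5, 8, 10, 20, 40.
Subgroups by order — order 1: 1; order 2: 21; order 4: 11; order 5: 1; order 8: 5; order 10: 5; order 20: 3; order 40: 1.
Total: 1 + 21 + 11 + 1 + 5 + 5 + 3 + 1 = 48.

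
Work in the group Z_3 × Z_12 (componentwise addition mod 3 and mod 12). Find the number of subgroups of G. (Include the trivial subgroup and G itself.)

|G| = 36, so by Lagrange every subgroup order divides 36. Divisors: 1, 2, 3, 4, 6, 9, 12, 18, 36.
Subgroups by order — order 1: 1; order 2: 1; order 3: 4; order 4: 1; order 6: 4; order 9: 1; order 12: 4; order 18: 1; order 36: 1.
Total: 1 + 1 + 4 + 1 + 4 + 1 + 4 + 1 + 1 = 18.

18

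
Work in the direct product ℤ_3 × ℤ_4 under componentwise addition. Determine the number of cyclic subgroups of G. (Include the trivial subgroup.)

A cyclic subgroup of order d is generated by each of its φ(d) elements of order d, so the cyclic subgroups of order d number (#elements of order d)/φ(d).
Cyclic subgroups by order — order 1: 1; order 2: 1; order 3: 1; order 4: 1; order 6: 1; order 12: 1.
Total: 6.

6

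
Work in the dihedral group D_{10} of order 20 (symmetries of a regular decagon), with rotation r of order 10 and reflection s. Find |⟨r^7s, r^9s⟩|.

|⟨r^7s⟩| = 2 and |⟨r^9s⟩| = 2, so |H| is a multiple of lcm(2, 2) = 2 and divides |G| = 20.
Closing under the operation: H = {e, r^2, r^4, r^6, r^8, rs, r^3s, r^5s, r^7s, r^9s}, so |H| = 10.

10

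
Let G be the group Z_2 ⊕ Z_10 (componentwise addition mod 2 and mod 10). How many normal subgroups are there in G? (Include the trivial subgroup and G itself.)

10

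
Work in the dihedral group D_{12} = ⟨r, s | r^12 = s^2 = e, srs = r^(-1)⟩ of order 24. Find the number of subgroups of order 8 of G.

3

|G| = 24 and 8 | 24, so subgroups of order 8 are possible by Lagrange.
The subgroups of order 8 are: {e, r^3, r^6, r^9, rs, r^4s, r^7s, r^10s}; {e, r^3, r^6, r^9, r^2s, r^5s, r^8s, r^11s}; {e, r^3, r^6, r^9, s, r^3s, r^6s, r^9s}.
So G has 3 subgroups of order 8.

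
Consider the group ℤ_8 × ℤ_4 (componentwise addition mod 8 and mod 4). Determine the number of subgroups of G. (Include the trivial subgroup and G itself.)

|G| = 32, so by Lagrange every subgroup order divides 32. Divisors: 1, 2, 4, 8, 16, 32.
Subgroups by order — order 1: 1; order 2: 3; order 4: 7; order 8: 7; order 16: 3; order 32: 1.
Total: 1 + 3 + 7 + 7 + 3 + 1 = 22.

22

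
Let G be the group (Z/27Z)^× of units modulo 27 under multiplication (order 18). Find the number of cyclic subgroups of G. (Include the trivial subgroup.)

Each element a generates a cyclic subgroup ⟨a⟩; distinct elements may generate the same one (a cyclic group of order d has φ(d) generators).
Cyclic subgroups by order — order 1: 1; order 2: 1; order 3: 1; order 6: 1; order 9: 1; order 18: 1.
Total: 6.

6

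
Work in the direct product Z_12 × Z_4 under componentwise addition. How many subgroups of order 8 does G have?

|G| = 48 and 8 | 48, so subgroups of order 8 are possible by Lagrange.
The subgroups of order 8 are: {(0,0), (0,1), (0,2), (0,3), (6,0), (6,1), (6,2), (6,3)}; {(0,0), (0,2), (3,0), (3,2), (6,0), (6,2), (9,0), (9,2)}; {(0,0), (0,2), (3,1), (3,3), (6,0), (6,2), (9,1), (9,3)}.
So G has 3 subgroups of order 8.

3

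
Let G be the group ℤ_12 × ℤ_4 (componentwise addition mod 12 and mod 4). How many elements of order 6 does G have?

An element (a,b) has order lcm(ord(a), ord(b)); count pairs with lcm equal to 6.
Enumerating gives 6 such elements.

6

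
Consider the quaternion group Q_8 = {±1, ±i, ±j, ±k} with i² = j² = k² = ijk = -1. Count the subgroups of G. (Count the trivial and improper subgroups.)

|G| = 8, so by Lagrange every subgroup order divides 8. Divisors: 1, 2, 4, 8.
Subgroups by order — order 1: 1; order 2: 1; order 4: 3; order 8: 1.
Total: 1 + 1 + 3 + 1 = 6.

6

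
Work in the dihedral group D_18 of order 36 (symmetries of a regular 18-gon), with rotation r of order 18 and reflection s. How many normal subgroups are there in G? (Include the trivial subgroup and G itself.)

G has 45 subgroups. Checking conjugation-invariance by order — order 1: 1/1 normal; order 2: 1/19 normal; order 3: 1/1 normal; order 4: 0/9 normal; order 6: 1/7 normal; order 9: 1/1 normal; order 12: 0/3 normal; order 18: 3/3 normal; order 36: 1/1 normal.
Total normal subgroups: 9.

9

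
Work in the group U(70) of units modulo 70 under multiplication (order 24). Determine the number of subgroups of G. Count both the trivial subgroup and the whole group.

|G| = 24, so by Lagrange every subgroup order divides 24. Divisors: 1, 2, 3, 4, 6, 8, 12, 24.
Subgroups by order — order 1: 1; order 2: 3; order 3: 1; order 4: 3; order 6: 3; order 8: 1; order 12: 3; order 24: 1.
Total: 1 + 3 + 1 + 3 + 3 + 1 + 3 + 1 = 16.

16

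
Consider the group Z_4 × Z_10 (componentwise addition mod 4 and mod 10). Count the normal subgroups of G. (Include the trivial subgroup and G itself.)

16

G is abelian, so every subgroup is normal.
G has 16 subgroups in total, hence 16 normal subgroups.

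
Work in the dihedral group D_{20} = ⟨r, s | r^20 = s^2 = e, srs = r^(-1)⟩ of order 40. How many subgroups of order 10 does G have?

|G| = 40 and 10 | 40, so subgroups of order 10 are possible by Lagrange.
The subgroups of order 10 are: {e, r^2, r^4, r^6, r^8, r^10, r^12, r^14, r^16, r^18}; {e, r^4, r^8, r^12, r^16, r^2s, r^6s, r^10s, r^14s, r^18s}; {e, r^4, r^8, r^12, r^16, r^3s, r^7s, r^11s, r^15s, r^19s}; {e, r^4, r^8, r^12, r^16, s, r^4s, r^8s, r^12s, r^16s}; … (5 in all).
So G has 5 subgroups of order 10.

5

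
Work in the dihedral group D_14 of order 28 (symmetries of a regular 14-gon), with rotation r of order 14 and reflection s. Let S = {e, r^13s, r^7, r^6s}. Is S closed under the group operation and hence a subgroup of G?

|S| = 4 divides |G| = 28, consistent with Lagrange.
S contains the identity, every element's inverse is in S, and S is closed under ·: it is a subgroup.

Yes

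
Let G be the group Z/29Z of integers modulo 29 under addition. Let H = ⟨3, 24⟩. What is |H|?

29

|⟨3⟩| = 29 and |⟨24⟩| = 29, so |H| is a multiple of lcm(29, 29) = 29 and divides |G| = 29.
Closing {3, 24} under the group operation gives all of G, so |H| = 29.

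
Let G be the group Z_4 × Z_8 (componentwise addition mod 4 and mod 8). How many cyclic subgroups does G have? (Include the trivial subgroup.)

Each element a generates a cyclic subgroup ⟨a⟩; distinct elements may generate the same one (a cyclic group of order d has φ(d) generators).
Cyclic subgroups by order — order 1: 1; order 2: 3; order 4: 6; order 8: 4.
Total: 14.

14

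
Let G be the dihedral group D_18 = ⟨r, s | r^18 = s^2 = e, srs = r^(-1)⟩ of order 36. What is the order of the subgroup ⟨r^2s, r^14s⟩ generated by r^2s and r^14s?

6

|⟨r^2s⟩| = 2 and |⟨r^14s⟩| = 2, so |H| is a multiple of lcm(2, 2) = 2 and divides |G| = 36.
Closing under the operation: H = {e, r^6, r^12, r^2s, r^8s, r^14s}, so |H| = 6.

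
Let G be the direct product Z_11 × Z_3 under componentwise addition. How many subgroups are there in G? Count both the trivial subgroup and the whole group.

|G| = 33, so by Lagrange every subgroup order divides 33. Divisors: 1, 3, 11, 33.
Subgroups by order — order 1: 1; order 3: 1; order 11: 1; order 33: 1.
Total: 1 + 1 + 1 + 1 = 4.

4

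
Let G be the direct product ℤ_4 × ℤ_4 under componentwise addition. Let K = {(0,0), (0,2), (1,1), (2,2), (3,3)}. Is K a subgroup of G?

No

|K| = 5 does not divide |G| = 16, so by Lagrange K is not a subgroup.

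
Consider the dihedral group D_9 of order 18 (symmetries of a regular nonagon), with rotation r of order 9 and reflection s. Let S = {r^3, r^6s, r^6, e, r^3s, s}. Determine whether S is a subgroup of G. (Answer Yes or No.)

|S| = 6 divides |G| = 18, consistent with Lagrange.
S contains the identity, every element's inverse is in S, and S is closed under ·: it is a subgroup.

Yes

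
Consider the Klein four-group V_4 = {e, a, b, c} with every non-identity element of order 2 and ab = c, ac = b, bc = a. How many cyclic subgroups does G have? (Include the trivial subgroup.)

4

Group the elements of G by the cyclic subgroup they generate; each cyclic subgroup of order d accounts for φ(d) elements.
Cyclic subgroups by order — order 1: 1; order 2: 3.
Total: 4.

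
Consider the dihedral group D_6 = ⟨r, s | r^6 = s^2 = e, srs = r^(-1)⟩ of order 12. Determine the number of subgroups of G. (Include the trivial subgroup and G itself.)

16

|G| = 12, so by Lagrange every subgroup order divides 12. Divisors: 1, 2, 3, 4, 6, 12.
Subgroups by order — order 1: 1; order 2: 7; order 3: 1; order 4: 3; order 6: 3; order 12: 1.
Total: 1 + 7 + 1 + 3 + 3 + 1 = 16.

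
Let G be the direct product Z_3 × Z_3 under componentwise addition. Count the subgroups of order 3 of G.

4

|G| = 9 and 3 | 9, so subgroups of order 3 are possible by Lagrange.
The subgroups of order 3 are: {(0,0), (0,1), (0,2)}; {(0,0), (1,0), (2,0)}; {(0,0), (1,1), (2,2)}; {(0,0), (1,2), (2,1)}.
So G has 4 subgroups of order 3.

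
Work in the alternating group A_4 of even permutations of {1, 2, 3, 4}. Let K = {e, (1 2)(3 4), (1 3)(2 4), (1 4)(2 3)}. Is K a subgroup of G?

Yes

|K| = 4 divides |G| = 12, consistent with Lagrange.
K contains the identity, every element's inverse is in K, and K is closed under ∘: it is a subgroup.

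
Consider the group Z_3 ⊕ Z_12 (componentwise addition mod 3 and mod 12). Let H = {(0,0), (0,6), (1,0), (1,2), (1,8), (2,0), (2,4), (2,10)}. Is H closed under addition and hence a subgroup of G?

No

|H| = 8 does not divide |G| = 36, so by Lagrange H is not a subgroup.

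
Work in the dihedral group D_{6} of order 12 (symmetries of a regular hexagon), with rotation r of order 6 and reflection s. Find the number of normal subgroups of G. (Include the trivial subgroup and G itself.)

7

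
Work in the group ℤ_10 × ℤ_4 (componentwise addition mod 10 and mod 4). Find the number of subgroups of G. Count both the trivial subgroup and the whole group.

|G| = 40, so by Lagrange every subgroup order divides 40. Divisors: 1, 2, 4, 5, 8, 10, 20, 40.
Subgroups by order — order 1: 1; order 2: 3; order 4: 3; order 5: 1; order 8: 1; order 10: 3; order 20: 3; order 40: 1.
Total: 1 + 3 + 3 + 1 + 1 + 3 + 3 + 1 = 16.

16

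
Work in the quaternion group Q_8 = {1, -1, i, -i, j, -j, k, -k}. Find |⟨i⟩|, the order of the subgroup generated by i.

4

Computing powers of i: the smallest k with (i)^k = e is k = 4.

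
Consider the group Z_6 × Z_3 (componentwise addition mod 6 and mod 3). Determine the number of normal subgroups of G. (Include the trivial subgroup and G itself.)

G is abelian, so every subgroup is normal.
G has 12 subgroups in total, hence 12 normal subgroups.

12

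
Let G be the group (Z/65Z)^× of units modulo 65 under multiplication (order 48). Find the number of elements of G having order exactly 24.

0

No element of G has order 24 (even though 24 | 48).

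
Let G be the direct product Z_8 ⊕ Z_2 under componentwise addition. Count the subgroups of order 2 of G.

3

|G| = 16 and 2 | 16, so subgroups of order 2 are possible by Lagrange.
The subgroups of order 2 are: {(0,0), (0,1)}; {(0,0), (4,0)}; {(0,0), (4,1)}.
So G has 3 subgroups of order 2.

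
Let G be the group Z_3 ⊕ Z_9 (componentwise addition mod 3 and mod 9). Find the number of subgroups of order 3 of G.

|G| = 27 and 3 | 27, so subgroups of order 3 are possible by Lagrange.
The subgroups of order 3 are: {(0,0), (0,3), (0,6)}; {(0,0), (1,0), (2,0)}; {(0,0), (1,3), (2,6)}; {(0,0), (1,6), (2,3)}.
So G has 4 subgroups of order 3.

4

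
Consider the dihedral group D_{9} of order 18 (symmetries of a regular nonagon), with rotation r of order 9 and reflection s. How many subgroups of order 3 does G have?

1

|G| = 18 and 3 | 18, so subgroups of order 3 are possible by Lagrange.
The subgroups of order 3 are: {e, r^3, r^6}.
So G has 1 subgroup of order 3.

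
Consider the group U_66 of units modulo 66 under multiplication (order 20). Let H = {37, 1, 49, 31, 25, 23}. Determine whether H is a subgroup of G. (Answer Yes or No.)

|H| = 6 does not divide |G| = 20, so by Lagrange H is not a subgroup.

No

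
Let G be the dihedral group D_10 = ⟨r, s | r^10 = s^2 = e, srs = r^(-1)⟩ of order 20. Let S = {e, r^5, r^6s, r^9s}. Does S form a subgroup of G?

No

Closure fails: r^6s · r^5 = rs ∉ S. So S is not a subgroup.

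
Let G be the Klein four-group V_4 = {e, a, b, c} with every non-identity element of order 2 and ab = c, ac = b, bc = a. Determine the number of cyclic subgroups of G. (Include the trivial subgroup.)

4

A cyclic subgroup of order d is generated by each of its φ(d) elements of order d, so the cyclic subgroups of order d number (#elements of order d)/φ(d).
Cyclic subgroups by order — order 1: 1; order 2: 3.
Total: 4.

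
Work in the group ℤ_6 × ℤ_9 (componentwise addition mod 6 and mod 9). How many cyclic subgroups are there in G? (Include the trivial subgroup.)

Each element a generates a cyclic subgroup ⟨a⟩; distinct elements may generate the same one (a cyclic group of order d has φ(d) generators).
Cyclic subgroups by order — order 1: 1; order 2: 1; order 3: 4; order 6: 4; order 9: 3; order 18: 3.
Total: 16.

16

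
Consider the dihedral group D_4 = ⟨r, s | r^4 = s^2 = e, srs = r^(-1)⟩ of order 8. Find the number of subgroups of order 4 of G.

3

|G| = 8 and 4 | 8, so subgroups of order 4 are possible by Lagrange.
The subgroups of order 4 are: {e, r, r^2, r^3}; {e, r^2, s, r^2s}; {e, r^2, rs, r^3s}.
So G has 3 subgroups of order 4.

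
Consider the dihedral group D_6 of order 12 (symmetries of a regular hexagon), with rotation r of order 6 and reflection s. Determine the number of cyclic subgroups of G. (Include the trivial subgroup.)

10

Group the elements of G by the cyclic subgroup they generate; each cyclic subgroup of order d accounts for φ(d) elements.
Cyclic subgroups by order — order 1: 1; order 2: 7; order 3: 1; order 6: 1.
Total: 10.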